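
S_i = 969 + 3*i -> [969, 972, 975, 978, 981]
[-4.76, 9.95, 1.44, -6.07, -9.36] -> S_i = Random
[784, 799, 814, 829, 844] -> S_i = 784 + 15*i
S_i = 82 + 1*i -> [82, 83, 84, 85, 86]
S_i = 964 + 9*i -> [964, 973, 982, 991, 1000]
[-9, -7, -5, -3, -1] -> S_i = -9 + 2*i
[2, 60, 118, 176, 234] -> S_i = 2 + 58*i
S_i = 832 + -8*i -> [832, 824, 816, 808, 800]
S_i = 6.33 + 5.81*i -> [6.33, 12.14, 17.95, 23.76, 29.57]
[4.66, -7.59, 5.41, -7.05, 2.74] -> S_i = Random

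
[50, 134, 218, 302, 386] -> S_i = 50 + 84*i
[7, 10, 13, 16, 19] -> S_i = 7 + 3*i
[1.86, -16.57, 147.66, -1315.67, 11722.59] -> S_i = 1.86*(-8.91)^i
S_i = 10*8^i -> [10, 80, 640, 5120, 40960]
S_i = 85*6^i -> [85, 510, 3060, 18360, 110160]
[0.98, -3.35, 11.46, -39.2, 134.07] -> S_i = 0.98*(-3.42)^i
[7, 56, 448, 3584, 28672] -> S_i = 7*8^i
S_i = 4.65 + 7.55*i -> [4.65, 12.2, 19.75, 27.3, 34.85]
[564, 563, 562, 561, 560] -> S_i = 564 + -1*i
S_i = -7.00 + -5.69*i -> [-7.0, -12.69, -18.38, -24.07, -29.76]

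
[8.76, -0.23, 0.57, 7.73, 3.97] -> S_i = Random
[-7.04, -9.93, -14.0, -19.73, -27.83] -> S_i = -7.04*1.41^i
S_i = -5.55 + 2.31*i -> [-5.55, -3.24, -0.93, 1.38, 3.69]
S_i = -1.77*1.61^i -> [-1.77, -2.85, -4.59, -7.39, -11.89]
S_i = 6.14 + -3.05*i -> [6.14, 3.09, 0.04, -3.01, -6.06]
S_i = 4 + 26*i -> [4, 30, 56, 82, 108]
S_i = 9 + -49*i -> [9, -40, -89, -138, -187]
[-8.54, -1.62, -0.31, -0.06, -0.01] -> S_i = -8.54*0.19^i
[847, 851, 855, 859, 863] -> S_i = 847 + 4*i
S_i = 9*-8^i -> [9, -72, 576, -4608, 36864]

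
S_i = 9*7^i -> [9, 63, 441, 3087, 21609]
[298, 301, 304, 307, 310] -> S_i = 298 + 3*i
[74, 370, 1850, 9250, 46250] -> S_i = 74*5^i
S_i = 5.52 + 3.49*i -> [5.52, 9.01, 12.5, 15.99, 19.48]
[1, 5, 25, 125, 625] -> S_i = 1*5^i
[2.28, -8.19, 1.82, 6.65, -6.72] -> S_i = Random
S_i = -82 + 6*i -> [-82, -76, -70, -64, -58]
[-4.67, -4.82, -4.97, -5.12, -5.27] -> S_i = -4.67 + -0.15*i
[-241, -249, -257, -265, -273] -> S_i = -241 + -8*i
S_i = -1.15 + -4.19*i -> [-1.15, -5.34, -9.53, -13.72, -17.91]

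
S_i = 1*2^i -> [1, 2, 4, 8, 16]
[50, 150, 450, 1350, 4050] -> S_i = 50*3^i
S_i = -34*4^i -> [-34, -136, -544, -2176, -8704]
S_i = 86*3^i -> [86, 258, 774, 2322, 6966]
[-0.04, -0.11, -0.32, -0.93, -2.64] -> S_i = -0.04*2.85^i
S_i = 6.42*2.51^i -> [6.42, 16.11, 40.45, 101.52, 254.82]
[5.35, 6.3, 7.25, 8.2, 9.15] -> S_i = 5.35 + 0.95*i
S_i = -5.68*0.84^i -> [-5.68, -4.77, -4.01, -3.37, -2.83]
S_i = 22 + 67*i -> [22, 89, 156, 223, 290]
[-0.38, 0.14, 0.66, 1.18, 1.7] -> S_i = -0.38 + 0.52*i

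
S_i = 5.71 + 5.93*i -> [5.71, 11.64, 17.57, 23.5, 29.43]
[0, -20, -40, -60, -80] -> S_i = 0 + -20*i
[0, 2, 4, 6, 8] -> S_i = 0 + 2*i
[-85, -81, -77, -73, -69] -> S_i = -85 + 4*i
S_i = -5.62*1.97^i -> [-5.62, -11.07, -21.81, -42.97, -84.64]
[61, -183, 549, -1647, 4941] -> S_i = 61*-3^i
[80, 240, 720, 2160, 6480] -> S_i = 80*3^i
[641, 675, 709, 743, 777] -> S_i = 641 + 34*i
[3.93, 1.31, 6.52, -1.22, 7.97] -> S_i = Random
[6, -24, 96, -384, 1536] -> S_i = 6*-4^i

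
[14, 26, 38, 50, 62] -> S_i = 14 + 12*i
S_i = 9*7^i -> [9, 63, 441, 3087, 21609]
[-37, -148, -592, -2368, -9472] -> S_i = -37*4^i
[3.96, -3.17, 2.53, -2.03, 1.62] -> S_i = 3.96*(-0.80)^i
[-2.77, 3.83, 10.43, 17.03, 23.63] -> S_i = -2.77 + 6.60*i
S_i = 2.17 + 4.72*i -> [2.17, 6.89, 11.61, 16.33, 21.05]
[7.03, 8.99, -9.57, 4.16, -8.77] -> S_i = Random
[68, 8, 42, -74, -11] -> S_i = Random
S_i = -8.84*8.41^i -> [-8.84, -74.34, -625.24, -5258.24, -44221.78]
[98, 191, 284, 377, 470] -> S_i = 98 + 93*i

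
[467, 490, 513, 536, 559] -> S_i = 467 + 23*i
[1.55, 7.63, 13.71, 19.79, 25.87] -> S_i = 1.55 + 6.08*i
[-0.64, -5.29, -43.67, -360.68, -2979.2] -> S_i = -0.64*8.26^i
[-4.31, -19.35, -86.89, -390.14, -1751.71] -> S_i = -4.31*4.49^i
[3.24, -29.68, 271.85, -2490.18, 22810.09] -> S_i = 3.24*(-9.16)^i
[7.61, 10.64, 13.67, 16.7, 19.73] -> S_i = 7.61 + 3.03*i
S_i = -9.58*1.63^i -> [-9.58, -15.62, -25.45, -41.49, -67.63]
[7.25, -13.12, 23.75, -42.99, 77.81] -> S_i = 7.25*(-1.81)^i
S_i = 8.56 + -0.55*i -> [8.56, 8.01, 7.46, 6.91, 6.36]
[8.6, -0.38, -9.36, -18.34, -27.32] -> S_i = 8.60 + -8.98*i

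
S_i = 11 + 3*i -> [11, 14, 17, 20, 23]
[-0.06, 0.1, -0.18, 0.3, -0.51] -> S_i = -0.06*(-1.71)^i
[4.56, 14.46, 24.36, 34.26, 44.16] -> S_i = 4.56 + 9.90*i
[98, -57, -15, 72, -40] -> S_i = Random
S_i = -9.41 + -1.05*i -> [-9.41, -10.46, -11.51, -12.56, -13.61]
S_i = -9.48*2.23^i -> [-9.48, -21.14, -47.14, -105.13, -234.44]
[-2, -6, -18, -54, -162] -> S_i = -2*3^i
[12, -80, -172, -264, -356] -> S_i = 12 + -92*i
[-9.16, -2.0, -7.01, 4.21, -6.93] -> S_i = Random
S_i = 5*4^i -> [5, 20, 80, 320, 1280]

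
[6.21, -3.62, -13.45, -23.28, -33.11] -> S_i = 6.21 + -9.83*i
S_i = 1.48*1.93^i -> [1.48, 2.86, 5.51, 10.64, 20.53]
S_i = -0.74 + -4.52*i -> [-0.74, -5.26, -9.78, -14.3, -18.82]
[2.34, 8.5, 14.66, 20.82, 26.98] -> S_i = 2.34 + 6.16*i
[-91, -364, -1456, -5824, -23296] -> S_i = -91*4^i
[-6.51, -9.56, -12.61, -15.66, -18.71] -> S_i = -6.51 + -3.05*i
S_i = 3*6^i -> [3, 18, 108, 648, 3888]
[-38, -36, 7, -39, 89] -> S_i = Random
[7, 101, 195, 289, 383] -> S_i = 7 + 94*i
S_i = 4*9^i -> [4, 36, 324, 2916, 26244]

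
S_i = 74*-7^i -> [74, -518, 3626, -25382, 177674]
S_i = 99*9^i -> [99, 891, 8019, 72171, 649539]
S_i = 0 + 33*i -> [0, 33, 66, 99, 132]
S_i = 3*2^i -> [3, 6, 12, 24, 48]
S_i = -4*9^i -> [-4, -36, -324, -2916, -26244]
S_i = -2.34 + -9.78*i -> [-2.34, -12.12, -21.9, -31.68, -41.46]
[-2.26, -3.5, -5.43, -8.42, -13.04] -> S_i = -2.26*1.55^i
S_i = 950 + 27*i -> [950, 977, 1004, 1031, 1058]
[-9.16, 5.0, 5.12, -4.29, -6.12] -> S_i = Random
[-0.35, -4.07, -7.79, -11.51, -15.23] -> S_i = -0.35 + -3.72*i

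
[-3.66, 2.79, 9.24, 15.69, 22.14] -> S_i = -3.66 + 6.45*i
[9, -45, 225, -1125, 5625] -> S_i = 9*-5^i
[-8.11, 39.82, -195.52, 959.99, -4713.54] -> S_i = -8.11*(-4.91)^i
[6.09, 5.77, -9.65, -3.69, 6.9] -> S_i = Random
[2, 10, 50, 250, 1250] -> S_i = 2*5^i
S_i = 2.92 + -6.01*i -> [2.92, -3.09, -9.1, -15.11, -21.12]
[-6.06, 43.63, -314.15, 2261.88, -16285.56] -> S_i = -6.06*(-7.20)^i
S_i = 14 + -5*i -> [14, 9, 4, -1, -6]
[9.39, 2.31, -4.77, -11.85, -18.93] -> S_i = 9.39 + -7.08*i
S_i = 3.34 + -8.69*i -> [3.34, -5.35, -14.04, -22.73, -31.42]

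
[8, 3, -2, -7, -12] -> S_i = 8 + -5*i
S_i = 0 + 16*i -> [0, 16, 32, 48, 64]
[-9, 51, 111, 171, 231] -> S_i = -9 + 60*i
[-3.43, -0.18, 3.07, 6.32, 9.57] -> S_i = -3.43 + 3.25*i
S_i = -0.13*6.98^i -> [-0.13, -0.91, -6.33, -44.21, -308.58]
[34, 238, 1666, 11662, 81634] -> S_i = 34*7^i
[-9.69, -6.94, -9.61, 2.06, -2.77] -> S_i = Random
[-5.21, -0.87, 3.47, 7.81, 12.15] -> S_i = -5.21 + 4.34*i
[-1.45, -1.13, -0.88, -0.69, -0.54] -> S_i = -1.45*0.78^i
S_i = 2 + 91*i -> [2, 93, 184, 275, 366]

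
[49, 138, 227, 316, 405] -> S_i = 49 + 89*i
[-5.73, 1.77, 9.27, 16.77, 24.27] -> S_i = -5.73 + 7.50*i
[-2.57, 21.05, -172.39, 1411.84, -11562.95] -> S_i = -2.57*(-8.19)^i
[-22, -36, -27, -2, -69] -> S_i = Random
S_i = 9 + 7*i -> [9, 16, 23, 30, 37]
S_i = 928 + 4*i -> [928, 932, 936, 940, 944]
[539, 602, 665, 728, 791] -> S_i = 539 + 63*i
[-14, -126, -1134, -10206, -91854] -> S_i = -14*9^i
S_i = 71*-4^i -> [71, -284, 1136, -4544, 18176]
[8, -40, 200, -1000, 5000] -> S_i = 8*-5^i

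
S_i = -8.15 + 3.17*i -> [-8.15, -4.98, -1.81, 1.36, 4.53]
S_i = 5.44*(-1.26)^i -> [5.44, -6.85, 8.64, -10.88, 13.71]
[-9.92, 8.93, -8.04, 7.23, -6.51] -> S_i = -9.92*(-0.90)^i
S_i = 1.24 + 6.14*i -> [1.24, 7.38, 13.52, 19.66, 25.8]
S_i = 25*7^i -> [25, 175, 1225, 8575, 60025]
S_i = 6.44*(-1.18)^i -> [6.44, -7.6, 8.97, -10.58, 12.49]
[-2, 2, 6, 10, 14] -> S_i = -2 + 4*i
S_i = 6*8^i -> [6, 48, 384, 3072, 24576]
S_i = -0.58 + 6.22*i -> [-0.58, 5.64, 11.86, 18.08, 24.3]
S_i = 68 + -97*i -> [68, -29, -126, -223, -320]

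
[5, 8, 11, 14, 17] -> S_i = 5 + 3*i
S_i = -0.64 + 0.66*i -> [-0.64, 0.02, 0.68, 1.34, 2.0]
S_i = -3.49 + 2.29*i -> [-3.49, -1.2, 1.09, 3.38, 5.67]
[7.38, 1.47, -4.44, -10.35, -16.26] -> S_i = 7.38 + -5.91*i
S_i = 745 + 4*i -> [745, 749, 753, 757, 761]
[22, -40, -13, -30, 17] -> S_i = Random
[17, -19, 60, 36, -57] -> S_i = Random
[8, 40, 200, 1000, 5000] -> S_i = 8*5^i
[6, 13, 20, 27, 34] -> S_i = 6 + 7*i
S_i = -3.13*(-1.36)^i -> [-3.13, 4.26, -5.79, 7.87, -10.71]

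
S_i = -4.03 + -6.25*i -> [-4.03, -10.28, -16.53, -22.78, -29.03]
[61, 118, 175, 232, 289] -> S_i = 61 + 57*i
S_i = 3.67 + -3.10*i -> [3.67, 0.57, -2.53, -5.63, -8.73]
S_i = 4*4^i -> [4, 16, 64, 256, 1024]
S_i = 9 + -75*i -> [9, -66, -141, -216, -291]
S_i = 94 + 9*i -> [94, 103, 112, 121, 130]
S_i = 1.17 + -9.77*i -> [1.17, -8.6, -18.37, -28.14, -37.91]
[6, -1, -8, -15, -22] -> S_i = 6 + -7*i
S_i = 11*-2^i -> [11, -22, 44, -88, 176]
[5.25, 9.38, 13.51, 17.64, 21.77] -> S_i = 5.25 + 4.13*i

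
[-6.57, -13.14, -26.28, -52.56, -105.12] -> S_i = -6.57*2.00^i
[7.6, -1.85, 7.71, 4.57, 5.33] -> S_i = Random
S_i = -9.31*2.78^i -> [-9.31, -25.88, -71.95, -200.02, -556.07]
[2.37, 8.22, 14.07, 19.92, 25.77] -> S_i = 2.37 + 5.85*i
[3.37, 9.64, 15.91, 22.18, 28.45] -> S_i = 3.37 + 6.27*i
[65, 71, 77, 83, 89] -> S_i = 65 + 6*i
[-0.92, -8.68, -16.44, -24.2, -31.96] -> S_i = -0.92 + -7.76*i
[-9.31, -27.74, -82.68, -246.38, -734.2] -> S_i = -9.31*2.98^i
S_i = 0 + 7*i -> [0, 7, 14, 21, 28]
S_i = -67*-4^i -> [-67, 268, -1072, 4288, -17152]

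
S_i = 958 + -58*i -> [958, 900, 842, 784, 726]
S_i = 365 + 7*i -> [365, 372, 379, 386, 393]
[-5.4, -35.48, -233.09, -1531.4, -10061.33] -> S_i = -5.40*6.57^i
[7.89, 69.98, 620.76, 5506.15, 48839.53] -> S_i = 7.89*8.87^i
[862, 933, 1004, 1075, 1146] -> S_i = 862 + 71*i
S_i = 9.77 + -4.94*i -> [9.77, 4.83, -0.11, -5.05, -9.99]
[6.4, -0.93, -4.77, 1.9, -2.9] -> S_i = Random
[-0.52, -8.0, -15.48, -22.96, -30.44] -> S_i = -0.52 + -7.48*i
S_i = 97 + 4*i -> [97, 101, 105, 109, 113]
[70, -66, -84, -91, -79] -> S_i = Random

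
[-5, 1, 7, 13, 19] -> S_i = -5 + 6*i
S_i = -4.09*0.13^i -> [-4.09, -0.53, -0.07, -0.01, -0.0]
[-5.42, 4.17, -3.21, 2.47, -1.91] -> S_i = -5.42*(-0.77)^i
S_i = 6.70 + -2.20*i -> [6.7, 4.5, 2.3, 0.1, -2.1]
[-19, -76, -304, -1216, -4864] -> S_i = -19*4^i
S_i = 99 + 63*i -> [99, 162, 225, 288, 351]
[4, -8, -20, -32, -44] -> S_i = 4 + -12*i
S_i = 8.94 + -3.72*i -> [8.94, 5.22, 1.5, -2.22, -5.94]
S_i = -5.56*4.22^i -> [-5.56, -23.46, -99.01, -417.84, -1763.29]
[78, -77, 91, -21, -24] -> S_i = Random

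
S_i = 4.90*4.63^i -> [4.9, 22.69, 105.04, 486.34, 2251.75]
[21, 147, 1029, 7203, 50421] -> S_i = 21*7^i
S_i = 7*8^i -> [7, 56, 448, 3584, 28672]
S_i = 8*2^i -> [8, 16, 32, 64, 128]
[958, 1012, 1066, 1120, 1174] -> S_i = 958 + 54*i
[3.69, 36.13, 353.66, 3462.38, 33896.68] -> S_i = 3.69*9.79^i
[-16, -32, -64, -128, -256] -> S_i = -16*2^i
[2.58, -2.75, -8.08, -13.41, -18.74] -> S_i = 2.58 + -5.33*i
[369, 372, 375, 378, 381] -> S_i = 369 + 3*i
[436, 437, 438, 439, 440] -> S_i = 436 + 1*i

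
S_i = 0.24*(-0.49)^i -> [0.24, -0.12, 0.06, -0.03, 0.01]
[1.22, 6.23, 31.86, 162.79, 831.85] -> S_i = 1.22*5.11^i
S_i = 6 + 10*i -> [6, 16, 26, 36, 46]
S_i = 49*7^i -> [49, 343, 2401, 16807, 117649]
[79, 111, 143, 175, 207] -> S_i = 79 + 32*i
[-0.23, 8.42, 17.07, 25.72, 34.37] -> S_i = -0.23 + 8.65*i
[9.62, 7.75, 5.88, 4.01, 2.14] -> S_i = 9.62 + -1.87*i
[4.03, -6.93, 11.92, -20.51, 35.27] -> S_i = 4.03*(-1.72)^i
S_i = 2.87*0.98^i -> [2.87, 2.81, 2.76, 2.7, 2.65]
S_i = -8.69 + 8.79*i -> [-8.69, 0.1, 8.89, 17.68, 26.47]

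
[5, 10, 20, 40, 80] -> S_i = 5*2^i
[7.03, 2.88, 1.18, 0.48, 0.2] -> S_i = 7.03*0.41^i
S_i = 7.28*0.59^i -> [7.28, 4.3, 2.53, 1.5, 0.88]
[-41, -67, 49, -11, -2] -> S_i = Random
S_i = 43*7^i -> [43, 301, 2107, 14749, 103243]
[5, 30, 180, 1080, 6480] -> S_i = 5*6^i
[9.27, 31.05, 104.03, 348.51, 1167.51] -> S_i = 9.27*3.35^i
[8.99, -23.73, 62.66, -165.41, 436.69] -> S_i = 8.99*(-2.64)^i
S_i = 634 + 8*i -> [634, 642, 650, 658, 666]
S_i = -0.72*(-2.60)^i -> [-0.72, 1.87, -4.87, 12.65, -32.9]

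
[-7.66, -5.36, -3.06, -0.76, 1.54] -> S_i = -7.66 + 2.30*i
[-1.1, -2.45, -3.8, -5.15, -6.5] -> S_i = -1.10 + -1.35*i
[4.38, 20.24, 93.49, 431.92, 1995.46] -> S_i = 4.38*4.62^i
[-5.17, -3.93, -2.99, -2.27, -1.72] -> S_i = -5.17*0.76^i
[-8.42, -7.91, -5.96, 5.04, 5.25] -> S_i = Random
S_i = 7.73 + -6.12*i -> [7.73, 1.61, -4.51, -10.63, -16.75]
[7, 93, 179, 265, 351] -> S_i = 7 + 86*i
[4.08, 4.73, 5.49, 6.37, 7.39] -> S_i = 4.08*1.16^i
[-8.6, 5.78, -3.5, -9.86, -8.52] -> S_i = Random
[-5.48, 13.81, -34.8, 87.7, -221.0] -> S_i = -5.48*(-2.52)^i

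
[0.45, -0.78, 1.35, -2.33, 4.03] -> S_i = 0.45*(-1.73)^i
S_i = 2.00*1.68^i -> [2.0, 3.36, 5.64, 9.48, 15.93]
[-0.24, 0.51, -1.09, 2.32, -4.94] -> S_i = -0.24*(-2.13)^i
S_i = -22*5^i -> [-22, -110, -550, -2750, -13750]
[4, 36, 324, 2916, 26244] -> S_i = 4*9^i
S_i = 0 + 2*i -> [0, 2, 4, 6, 8]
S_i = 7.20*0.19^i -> [7.2, 1.37, 0.26, 0.05, 0.01]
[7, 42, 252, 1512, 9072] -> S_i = 7*6^i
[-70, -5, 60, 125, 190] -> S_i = -70 + 65*i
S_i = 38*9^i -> [38, 342, 3078, 27702, 249318]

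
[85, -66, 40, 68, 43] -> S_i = Random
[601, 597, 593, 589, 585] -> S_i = 601 + -4*i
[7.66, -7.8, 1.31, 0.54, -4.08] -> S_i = Random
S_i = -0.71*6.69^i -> [-0.71, -4.75, -31.78, -212.59, -1422.21]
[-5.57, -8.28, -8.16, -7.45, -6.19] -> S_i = Random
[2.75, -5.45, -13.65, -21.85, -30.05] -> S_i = 2.75 + -8.20*i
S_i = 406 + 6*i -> [406, 412, 418, 424, 430]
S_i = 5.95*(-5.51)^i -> [5.95, -32.78, 180.64, -995.34, 5484.33]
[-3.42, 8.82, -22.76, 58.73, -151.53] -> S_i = -3.42*(-2.58)^i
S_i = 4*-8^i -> [4, -32, 256, -2048, 16384]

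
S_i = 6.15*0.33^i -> [6.15, 2.03, 0.67, 0.22, 0.07]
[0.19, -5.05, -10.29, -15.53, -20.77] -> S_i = 0.19 + -5.24*i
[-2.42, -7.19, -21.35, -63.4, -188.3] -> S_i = -2.42*2.97^i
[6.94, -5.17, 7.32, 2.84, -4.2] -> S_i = Random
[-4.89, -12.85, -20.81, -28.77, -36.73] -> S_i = -4.89 + -7.96*i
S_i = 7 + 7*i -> [7, 14, 21, 28, 35]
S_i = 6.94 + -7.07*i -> [6.94, -0.13, -7.2, -14.27, -21.34]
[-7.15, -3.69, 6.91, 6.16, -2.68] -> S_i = Random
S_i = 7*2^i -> [7, 14, 28, 56, 112]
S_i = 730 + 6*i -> [730, 736, 742, 748, 754]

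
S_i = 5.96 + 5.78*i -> [5.96, 11.74, 17.52, 23.3, 29.08]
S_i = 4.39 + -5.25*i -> [4.39, -0.86, -6.11, -11.36, -16.61]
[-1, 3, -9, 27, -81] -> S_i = -1*-3^i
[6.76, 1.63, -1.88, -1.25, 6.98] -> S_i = Random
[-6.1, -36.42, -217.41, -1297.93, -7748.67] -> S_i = -6.10*5.97^i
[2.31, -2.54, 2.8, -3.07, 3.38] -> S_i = 2.31*(-1.10)^i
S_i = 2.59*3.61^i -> [2.59, 9.35, 33.75, 121.85, 439.87]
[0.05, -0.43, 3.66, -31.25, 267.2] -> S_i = 0.05*(-8.55)^i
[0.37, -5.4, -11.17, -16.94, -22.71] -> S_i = 0.37 + -5.77*i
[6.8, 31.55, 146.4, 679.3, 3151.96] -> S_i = 6.80*4.64^i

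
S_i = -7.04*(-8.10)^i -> [-7.04, 57.02, -461.89, 3741.34, -30304.89]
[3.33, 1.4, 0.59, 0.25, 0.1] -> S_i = 3.33*0.42^i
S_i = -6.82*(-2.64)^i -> [-6.82, 18.0, -47.53, 125.49, -331.28]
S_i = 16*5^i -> [16, 80, 400, 2000, 10000]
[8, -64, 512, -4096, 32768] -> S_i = 8*-8^i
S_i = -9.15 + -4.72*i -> [-9.15, -13.87, -18.59, -23.31, -28.03]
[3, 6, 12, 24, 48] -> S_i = 3*2^i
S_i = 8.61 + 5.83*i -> [8.61, 14.44, 20.27, 26.1, 31.93]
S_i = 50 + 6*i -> [50, 56, 62, 68, 74]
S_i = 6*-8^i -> [6, -48, 384, -3072, 24576]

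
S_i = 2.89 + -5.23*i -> [2.89, -2.34, -7.57, -12.8, -18.03]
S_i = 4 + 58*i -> [4, 62, 120, 178, 236]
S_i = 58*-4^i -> [58, -232, 928, -3712, 14848]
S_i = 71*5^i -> [71, 355, 1775, 8875, 44375]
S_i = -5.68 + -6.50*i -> [-5.68, -12.18, -18.68, -25.18, -31.68]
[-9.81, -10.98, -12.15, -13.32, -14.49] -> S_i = -9.81 + -1.17*i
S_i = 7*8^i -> [7, 56, 448, 3584, 28672]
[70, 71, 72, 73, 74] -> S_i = 70 + 1*i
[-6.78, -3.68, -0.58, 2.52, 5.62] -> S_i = -6.78 + 3.10*i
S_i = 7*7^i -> [7, 49, 343, 2401, 16807]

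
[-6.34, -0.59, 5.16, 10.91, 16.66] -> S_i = -6.34 + 5.75*i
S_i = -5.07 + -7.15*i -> [-5.07, -12.22, -19.37, -26.52, -33.67]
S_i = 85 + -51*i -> [85, 34, -17, -68, -119]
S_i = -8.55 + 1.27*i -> [-8.55, -7.28, -6.01, -4.74, -3.47]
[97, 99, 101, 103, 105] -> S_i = 97 + 2*i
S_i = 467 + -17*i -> [467, 450, 433, 416, 399]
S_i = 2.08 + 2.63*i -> [2.08, 4.71, 7.34, 9.97, 12.6]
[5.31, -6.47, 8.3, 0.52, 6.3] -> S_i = Random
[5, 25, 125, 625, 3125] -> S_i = 5*5^i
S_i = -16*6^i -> [-16, -96, -576, -3456, -20736]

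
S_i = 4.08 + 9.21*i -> [4.08, 13.29, 22.5, 31.71, 40.92]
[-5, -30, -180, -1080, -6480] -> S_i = -5*6^i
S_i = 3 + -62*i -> [3, -59, -121, -183, -245]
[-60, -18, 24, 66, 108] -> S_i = -60 + 42*i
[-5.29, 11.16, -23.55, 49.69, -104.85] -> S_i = -5.29*(-2.11)^i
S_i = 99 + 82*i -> [99, 181, 263, 345, 427]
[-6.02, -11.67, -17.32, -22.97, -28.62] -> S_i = -6.02 + -5.65*i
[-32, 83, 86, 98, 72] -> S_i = Random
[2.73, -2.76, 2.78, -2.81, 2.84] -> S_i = 2.73*(-1.01)^i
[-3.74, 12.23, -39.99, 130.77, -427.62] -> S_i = -3.74*(-3.27)^i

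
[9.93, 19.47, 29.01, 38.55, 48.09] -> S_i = 9.93 + 9.54*i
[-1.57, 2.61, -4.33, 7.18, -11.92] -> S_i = -1.57*(-1.66)^i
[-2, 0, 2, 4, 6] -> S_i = -2 + 2*i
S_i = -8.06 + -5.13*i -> [-8.06, -13.19, -18.32, -23.45, -28.58]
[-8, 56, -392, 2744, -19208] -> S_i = -8*-7^i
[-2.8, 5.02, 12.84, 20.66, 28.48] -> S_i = -2.80 + 7.82*i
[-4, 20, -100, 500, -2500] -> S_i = -4*-5^i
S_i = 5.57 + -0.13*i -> [5.57, 5.44, 5.31, 5.18, 5.05]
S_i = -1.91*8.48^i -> [-1.91, -16.2, -137.35, -1164.72, -9876.81]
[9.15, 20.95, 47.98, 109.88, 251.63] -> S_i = 9.15*2.29^i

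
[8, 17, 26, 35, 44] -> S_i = 8 + 9*i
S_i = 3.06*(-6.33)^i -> [3.06, -19.37, 122.61, -776.13, 4912.88]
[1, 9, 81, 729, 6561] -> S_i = 1*9^i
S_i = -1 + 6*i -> [-1, 5, 11, 17, 23]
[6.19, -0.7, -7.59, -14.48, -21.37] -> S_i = 6.19 + -6.89*i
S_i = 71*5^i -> [71, 355, 1775, 8875, 44375]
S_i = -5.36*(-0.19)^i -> [-5.36, 1.02, -0.19, 0.04, -0.01]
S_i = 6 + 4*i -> [6, 10, 14, 18, 22]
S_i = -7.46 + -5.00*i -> [-7.46, -12.46, -17.46, -22.46, -27.46]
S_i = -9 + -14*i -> [-9, -23, -37, -51, -65]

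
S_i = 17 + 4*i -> [17, 21, 25, 29, 33]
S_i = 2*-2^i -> [2, -4, 8, -16, 32]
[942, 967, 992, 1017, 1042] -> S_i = 942 + 25*i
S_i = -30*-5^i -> [-30, 150, -750, 3750, -18750]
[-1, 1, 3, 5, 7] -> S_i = -1 + 2*i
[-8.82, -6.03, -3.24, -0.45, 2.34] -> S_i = -8.82 + 2.79*i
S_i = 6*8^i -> [6, 48, 384, 3072, 24576]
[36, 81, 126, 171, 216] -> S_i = 36 + 45*i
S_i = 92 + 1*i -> [92, 93, 94, 95, 96]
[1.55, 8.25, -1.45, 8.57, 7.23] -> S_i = Random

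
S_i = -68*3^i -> [-68, -204, -612, -1836, -5508]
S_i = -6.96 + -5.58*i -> [-6.96, -12.54, -18.12, -23.7, -29.28]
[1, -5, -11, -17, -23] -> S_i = 1 + -6*i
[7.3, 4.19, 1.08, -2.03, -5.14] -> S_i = 7.30 + -3.11*i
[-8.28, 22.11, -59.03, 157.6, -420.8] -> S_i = -8.28*(-2.67)^i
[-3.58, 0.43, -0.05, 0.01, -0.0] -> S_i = -3.58*(-0.12)^i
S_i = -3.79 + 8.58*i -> [-3.79, 4.79, 13.37, 21.95, 30.53]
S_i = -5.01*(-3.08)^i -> [-5.01, 15.43, -47.53, 146.38, -450.86]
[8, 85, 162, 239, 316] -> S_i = 8 + 77*i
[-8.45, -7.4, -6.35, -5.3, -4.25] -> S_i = -8.45 + 1.05*i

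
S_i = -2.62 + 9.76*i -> [-2.62, 7.14, 16.9, 26.66, 36.42]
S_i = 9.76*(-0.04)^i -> [9.76, -0.39, 0.02, -0.0, 0.0]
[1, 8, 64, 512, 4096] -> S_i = 1*8^i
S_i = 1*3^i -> [1, 3, 9, 27, 81]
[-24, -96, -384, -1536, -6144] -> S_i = -24*4^i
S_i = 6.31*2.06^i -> [6.31, 13.0, 26.78, 55.16, 113.63]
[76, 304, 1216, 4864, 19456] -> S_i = 76*4^i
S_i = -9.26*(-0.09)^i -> [-9.26, 0.83, -0.08, 0.01, -0.0]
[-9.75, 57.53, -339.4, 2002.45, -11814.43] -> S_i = -9.75*(-5.90)^i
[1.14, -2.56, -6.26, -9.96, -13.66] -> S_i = 1.14 + -3.70*i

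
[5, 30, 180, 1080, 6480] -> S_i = 5*6^i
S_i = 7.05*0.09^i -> [7.05, 0.63, 0.06, 0.01, 0.0]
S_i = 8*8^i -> [8, 64, 512, 4096, 32768]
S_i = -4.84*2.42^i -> [-4.84, -11.71, -28.34, -68.59, -166.0]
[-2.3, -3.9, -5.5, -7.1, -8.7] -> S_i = -2.30 + -1.60*i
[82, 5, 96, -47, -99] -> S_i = Random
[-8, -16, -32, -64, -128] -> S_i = -8*2^i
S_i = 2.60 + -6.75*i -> [2.6, -4.15, -10.9, -17.65, -24.4]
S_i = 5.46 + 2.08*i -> [5.46, 7.54, 9.62, 11.7, 13.78]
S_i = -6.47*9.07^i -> [-6.47, -58.68, -532.25, -4827.54, -43785.81]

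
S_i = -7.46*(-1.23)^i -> [-7.46, 9.18, -11.29, 13.88, -17.07]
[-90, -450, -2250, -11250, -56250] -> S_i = -90*5^i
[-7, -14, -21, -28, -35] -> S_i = -7 + -7*i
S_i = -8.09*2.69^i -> [-8.09, -21.76, -58.54, -157.47, -423.6]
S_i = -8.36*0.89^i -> [-8.36, -7.44, -6.62, -5.89, -5.25]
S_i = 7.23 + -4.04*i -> [7.23, 3.19, -0.85, -4.89, -8.93]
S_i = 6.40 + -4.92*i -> [6.4, 1.48, -3.44, -8.36, -13.28]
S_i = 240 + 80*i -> [240, 320, 400, 480, 560]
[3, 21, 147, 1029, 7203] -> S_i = 3*7^i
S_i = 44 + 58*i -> [44, 102, 160, 218, 276]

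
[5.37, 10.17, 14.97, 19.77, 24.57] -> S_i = 5.37 + 4.80*i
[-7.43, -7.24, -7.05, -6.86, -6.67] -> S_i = -7.43 + 0.19*i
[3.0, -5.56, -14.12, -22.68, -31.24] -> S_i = 3.00 + -8.56*i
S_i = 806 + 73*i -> [806, 879, 952, 1025, 1098]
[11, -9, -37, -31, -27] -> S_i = Random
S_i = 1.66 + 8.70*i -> [1.66, 10.36, 19.06, 27.76, 36.46]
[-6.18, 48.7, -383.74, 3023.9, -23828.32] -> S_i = -6.18*(-7.88)^i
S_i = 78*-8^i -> [78, -624, 4992, -39936, 319488]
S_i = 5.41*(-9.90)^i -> [5.41, -53.56, 530.23, -5249.32, 51968.24]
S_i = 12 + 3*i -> [12, 15, 18, 21, 24]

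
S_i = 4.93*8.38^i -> [4.93, 41.31, 346.21, 2901.21, 24312.13]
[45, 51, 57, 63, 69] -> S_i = 45 + 6*i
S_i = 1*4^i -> [1, 4, 16, 64, 256]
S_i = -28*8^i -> [-28, -224, -1792, -14336, -114688]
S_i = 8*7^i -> [8, 56, 392, 2744, 19208]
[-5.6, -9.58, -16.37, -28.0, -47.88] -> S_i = -5.60*1.71^i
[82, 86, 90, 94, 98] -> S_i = 82 + 4*i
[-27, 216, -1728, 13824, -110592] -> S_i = -27*-8^i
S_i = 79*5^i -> [79, 395, 1975, 9875, 49375]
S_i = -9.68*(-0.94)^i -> [-9.68, 9.1, -8.55, 8.04, -7.56]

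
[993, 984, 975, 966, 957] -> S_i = 993 + -9*i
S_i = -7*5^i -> [-7, -35, -175, -875, -4375]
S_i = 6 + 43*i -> [6, 49, 92, 135, 178]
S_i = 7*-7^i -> [7, -49, 343, -2401, 16807]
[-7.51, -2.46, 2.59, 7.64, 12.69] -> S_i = -7.51 + 5.05*i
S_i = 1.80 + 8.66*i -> [1.8, 10.46, 19.12, 27.78, 36.44]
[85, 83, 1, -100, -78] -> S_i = Random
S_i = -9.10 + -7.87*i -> [-9.1, -16.97, -24.84, -32.71, -40.58]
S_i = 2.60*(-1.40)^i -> [2.6, -3.64, 5.1, -7.13, 9.99]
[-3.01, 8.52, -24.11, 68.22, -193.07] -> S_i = -3.01*(-2.83)^i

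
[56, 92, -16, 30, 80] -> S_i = Random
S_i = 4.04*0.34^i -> [4.04, 1.37, 0.47, 0.16, 0.05]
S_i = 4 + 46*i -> [4, 50, 96, 142, 188]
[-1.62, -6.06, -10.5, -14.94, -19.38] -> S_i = -1.62 + -4.44*i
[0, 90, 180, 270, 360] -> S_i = 0 + 90*i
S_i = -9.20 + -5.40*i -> [-9.2, -14.6, -20.0, -25.4, -30.8]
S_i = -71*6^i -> [-71, -426, -2556, -15336, -92016]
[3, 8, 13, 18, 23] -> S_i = 3 + 5*i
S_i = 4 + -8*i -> [4, -4, -12, -20, -28]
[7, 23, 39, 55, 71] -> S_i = 7 + 16*i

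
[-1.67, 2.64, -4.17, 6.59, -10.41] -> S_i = -1.67*(-1.58)^i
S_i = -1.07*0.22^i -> [-1.07, -0.24, -0.05, -0.01, -0.0]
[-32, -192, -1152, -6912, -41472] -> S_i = -32*6^i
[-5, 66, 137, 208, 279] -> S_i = -5 + 71*i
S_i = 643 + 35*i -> [643, 678, 713, 748, 783]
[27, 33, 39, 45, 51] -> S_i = 27 + 6*i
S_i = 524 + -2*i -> [524, 522, 520, 518, 516]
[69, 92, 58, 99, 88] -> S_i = Random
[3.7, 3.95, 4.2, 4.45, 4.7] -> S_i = 3.70 + 0.25*i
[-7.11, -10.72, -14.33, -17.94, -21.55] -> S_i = -7.11 + -3.61*i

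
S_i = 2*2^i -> [2, 4, 8, 16, 32]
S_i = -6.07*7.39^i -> [-6.07, -44.86, -331.5, -2449.75, -18103.66]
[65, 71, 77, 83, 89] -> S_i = 65 + 6*i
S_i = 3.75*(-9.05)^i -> [3.75, -33.94, 307.13, -2779.57, 25155.07]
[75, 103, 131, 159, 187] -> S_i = 75 + 28*i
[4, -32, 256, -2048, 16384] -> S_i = 4*-8^i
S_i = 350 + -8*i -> [350, 342, 334, 326, 318]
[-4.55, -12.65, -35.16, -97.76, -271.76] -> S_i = -4.55*2.78^i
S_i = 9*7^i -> [9, 63, 441, 3087, 21609]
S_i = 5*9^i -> [5, 45, 405, 3645, 32805]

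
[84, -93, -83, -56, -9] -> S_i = Random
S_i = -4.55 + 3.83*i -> [-4.55, -0.72, 3.11, 6.94, 10.77]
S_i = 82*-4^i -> [82, -328, 1312, -5248, 20992]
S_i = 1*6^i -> [1, 6, 36, 216, 1296]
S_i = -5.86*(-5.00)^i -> [-5.86, 29.3, -146.5, 732.5, -3662.5]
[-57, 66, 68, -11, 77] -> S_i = Random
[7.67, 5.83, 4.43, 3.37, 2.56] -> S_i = 7.67*0.76^i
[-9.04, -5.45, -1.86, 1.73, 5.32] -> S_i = -9.04 + 3.59*i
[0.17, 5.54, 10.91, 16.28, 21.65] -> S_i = 0.17 + 5.37*i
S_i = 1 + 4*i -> [1, 5, 9, 13, 17]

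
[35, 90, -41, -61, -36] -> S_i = Random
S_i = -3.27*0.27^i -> [-3.27, -0.88, -0.24, -0.06, -0.02]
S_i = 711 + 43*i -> [711, 754, 797, 840, 883]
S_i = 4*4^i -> [4, 16, 64, 256, 1024]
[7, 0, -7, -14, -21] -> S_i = 7 + -7*i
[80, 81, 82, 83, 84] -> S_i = 80 + 1*i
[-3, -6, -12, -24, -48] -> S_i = -3*2^i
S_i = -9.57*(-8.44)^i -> [-9.57, 80.77, -681.71, 5753.59, -48560.34]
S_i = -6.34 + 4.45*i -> [-6.34, -1.89, 2.56, 7.01, 11.46]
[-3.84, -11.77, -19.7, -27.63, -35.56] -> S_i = -3.84 + -7.93*i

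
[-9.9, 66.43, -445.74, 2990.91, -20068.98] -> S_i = -9.90*(-6.71)^i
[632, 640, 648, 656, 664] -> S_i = 632 + 8*i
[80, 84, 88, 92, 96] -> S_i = 80 + 4*i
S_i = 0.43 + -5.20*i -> [0.43, -4.77, -9.97, -15.17, -20.37]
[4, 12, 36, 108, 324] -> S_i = 4*3^i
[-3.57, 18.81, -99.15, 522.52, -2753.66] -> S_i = -3.57*(-5.27)^i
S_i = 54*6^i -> [54, 324, 1944, 11664, 69984]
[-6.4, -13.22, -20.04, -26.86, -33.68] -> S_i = -6.40 + -6.82*i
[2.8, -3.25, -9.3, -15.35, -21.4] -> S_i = 2.80 + -6.05*i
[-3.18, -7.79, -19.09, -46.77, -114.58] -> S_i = -3.18*2.45^i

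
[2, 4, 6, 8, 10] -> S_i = 2 + 2*i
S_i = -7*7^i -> [-7, -49, -343, -2401, -16807]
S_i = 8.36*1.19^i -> [8.36, 9.95, 11.84, 14.09, 16.76]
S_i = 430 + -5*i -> [430, 425, 420, 415, 410]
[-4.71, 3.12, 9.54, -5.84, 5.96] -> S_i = Random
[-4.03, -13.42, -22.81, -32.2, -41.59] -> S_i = -4.03 + -9.39*i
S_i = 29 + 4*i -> [29, 33, 37, 41, 45]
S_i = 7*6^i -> [7, 42, 252, 1512, 9072]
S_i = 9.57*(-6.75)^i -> [9.57, -64.6, 436.03, -2943.22, 19866.76]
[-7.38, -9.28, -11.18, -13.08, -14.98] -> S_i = -7.38 + -1.90*i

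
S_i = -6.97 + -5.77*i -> [-6.97, -12.74, -18.51, -24.28, -30.05]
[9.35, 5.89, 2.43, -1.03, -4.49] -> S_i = 9.35 + -3.46*i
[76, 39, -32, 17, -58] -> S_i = Random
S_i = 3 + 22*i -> [3, 25, 47, 69, 91]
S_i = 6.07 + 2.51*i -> [6.07, 8.58, 11.09, 13.6, 16.11]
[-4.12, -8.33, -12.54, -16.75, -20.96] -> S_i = -4.12 + -4.21*i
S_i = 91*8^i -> [91, 728, 5824, 46592, 372736]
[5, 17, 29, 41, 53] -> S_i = 5 + 12*i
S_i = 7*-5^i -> [7, -35, 175, -875, 4375]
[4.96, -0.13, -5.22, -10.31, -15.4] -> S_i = 4.96 + -5.09*i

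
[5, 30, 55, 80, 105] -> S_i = 5 + 25*i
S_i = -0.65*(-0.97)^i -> [-0.65, 0.63, -0.61, 0.59, -0.58]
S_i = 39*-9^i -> [39, -351, 3159, -28431, 255879]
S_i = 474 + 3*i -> [474, 477, 480, 483, 486]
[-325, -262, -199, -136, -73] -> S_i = -325 + 63*i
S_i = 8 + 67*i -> [8, 75, 142, 209, 276]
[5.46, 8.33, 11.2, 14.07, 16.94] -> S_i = 5.46 + 2.87*i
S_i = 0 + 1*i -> [0, 1, 2, 3, 4]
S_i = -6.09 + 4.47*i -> [-6.09, -1.62, 2.85, 7.32, 11.79]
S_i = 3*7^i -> [3, 21, 147, 1029, 7203]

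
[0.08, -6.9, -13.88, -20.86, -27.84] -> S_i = 0.08 + -6.98*i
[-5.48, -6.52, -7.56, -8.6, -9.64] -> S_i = -5.48 + -1.04*i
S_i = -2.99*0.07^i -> [-2.99, -0.21, -0.01, -0.0, -0.0]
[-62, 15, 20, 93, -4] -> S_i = Random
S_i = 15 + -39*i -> [15, -24, -63, -102, -141]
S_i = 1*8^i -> [1, 8, 64, 512, 4096]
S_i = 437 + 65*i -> [437, 502, 567, 632, 697]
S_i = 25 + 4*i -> [25, 29, 33, 37, 41]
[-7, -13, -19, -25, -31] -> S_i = -7 + -6*i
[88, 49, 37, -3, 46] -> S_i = Random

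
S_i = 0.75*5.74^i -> [0.75, 4.3, 24.71, 141.84, 814.16]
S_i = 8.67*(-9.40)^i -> [8.67, -81.5, 766.08, -7201.16, 67690.93]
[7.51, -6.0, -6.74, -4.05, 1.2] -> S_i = Random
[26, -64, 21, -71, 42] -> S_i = Random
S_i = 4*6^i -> [4, 24, 144, 864, 5184]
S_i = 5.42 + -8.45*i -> [5.42, -3.03, -11.48, -19.93, -28.38]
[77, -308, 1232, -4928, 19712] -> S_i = 77*-4^i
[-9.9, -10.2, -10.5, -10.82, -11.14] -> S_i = -9.90*1.03^i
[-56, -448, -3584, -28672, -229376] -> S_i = -56*8^i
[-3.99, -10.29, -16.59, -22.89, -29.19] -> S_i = -3.99 + -6.30*i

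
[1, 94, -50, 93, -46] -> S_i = Random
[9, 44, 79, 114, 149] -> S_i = 9 + 35*i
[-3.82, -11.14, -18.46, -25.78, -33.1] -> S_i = -3.82 + -7.32*i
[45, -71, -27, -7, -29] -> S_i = Random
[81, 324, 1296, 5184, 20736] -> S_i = 81*4^i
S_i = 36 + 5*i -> [36, 41, 46, 51, 56]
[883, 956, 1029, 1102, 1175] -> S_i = 883 + 73*i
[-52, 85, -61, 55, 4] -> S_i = Random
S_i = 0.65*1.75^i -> [0.65, 1.14, 1.99, 3.48, 6.1]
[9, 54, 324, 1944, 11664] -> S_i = 9*6^i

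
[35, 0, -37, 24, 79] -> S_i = Random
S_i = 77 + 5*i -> [77, 82, 87, 92, 97]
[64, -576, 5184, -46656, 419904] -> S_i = 64*-9^i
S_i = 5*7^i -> [5, 35, 245, 1715, 12005]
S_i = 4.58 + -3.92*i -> [4.58, 0.66, -3.26, -7.18, -11.1]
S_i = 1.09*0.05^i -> [1.09, 0.05, 0.0, 0.0, 0.0]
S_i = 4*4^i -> [4, 16, 64, 256, 1024]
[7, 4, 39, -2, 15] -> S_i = Random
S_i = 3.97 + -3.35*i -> [3.97, 0.62, -2.73, -6.08, -9.43]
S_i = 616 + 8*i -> [616, 624, 632, 640, 648]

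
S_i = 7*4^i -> [7, 28, 112, 448, 1792]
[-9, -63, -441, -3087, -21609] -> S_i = -9*7^i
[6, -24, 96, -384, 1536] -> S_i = 6*-4^i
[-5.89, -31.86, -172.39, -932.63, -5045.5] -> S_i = -5.89*5.41^i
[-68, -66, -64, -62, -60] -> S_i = -68 + 2*i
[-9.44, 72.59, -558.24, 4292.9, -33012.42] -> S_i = -9.44*(-7.69)^i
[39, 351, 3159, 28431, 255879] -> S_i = 39*9^i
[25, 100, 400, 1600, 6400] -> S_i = 25*4^i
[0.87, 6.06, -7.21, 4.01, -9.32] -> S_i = Random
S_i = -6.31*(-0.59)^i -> [-6.31, 3.72, -2.2, 1.3, -0.76]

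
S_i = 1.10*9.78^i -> [1.1, 10.76, 105.21, 1028.99, 10063.48]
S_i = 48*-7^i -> [48, -336, 2352, -16464, 115248]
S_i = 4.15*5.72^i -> [4.15, 23.74, 135.78, 776.67, 4442.55]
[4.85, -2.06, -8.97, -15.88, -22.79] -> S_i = 4.85 + -6.91*i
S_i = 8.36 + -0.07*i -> [8.36, 8.29, 8.22, 8.15, 8.08]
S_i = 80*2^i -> [80, 160, 320, 640, 1280]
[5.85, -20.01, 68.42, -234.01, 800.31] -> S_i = 5.85*(-3.42)^i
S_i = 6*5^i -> [6, 30, 150, 750, 3750]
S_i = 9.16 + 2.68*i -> [9.16, 11.84, 14.52, 17.2, 19.88]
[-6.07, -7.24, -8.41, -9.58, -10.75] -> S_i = -6.07 + -1.17*i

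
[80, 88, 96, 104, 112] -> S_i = 80 + 8*i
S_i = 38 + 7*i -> [38, 45, 52, 59, 66]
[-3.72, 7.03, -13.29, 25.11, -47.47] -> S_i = -3.72*(-1.89)^i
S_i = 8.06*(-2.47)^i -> [8.06, -19.91, 49.17, -121.46, 300.0]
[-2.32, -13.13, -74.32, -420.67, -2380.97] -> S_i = -2.32*5.66^i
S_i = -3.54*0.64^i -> [-3.54, -2.27, -1.45, -0.93, -0.59]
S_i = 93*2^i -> [93, 186, 372, 744, 1488]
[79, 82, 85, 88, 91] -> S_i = 79 + 3*i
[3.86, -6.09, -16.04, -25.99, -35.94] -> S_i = 3.86 + -9.95*i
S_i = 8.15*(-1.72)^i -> [8.15, -14.02, 24.11, -41.47, 71.33]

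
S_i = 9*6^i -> [9, 54, 324, 1944, 11664]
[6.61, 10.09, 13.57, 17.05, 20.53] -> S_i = 6.61 + 3.48*i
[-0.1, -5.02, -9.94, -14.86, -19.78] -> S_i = -0.10 + -4.92*i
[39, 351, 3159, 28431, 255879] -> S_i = 39*9^i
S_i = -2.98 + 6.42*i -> [-2.98, 3.44, 9.86, 16.28, 22.7]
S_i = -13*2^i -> [-13, -26, -52, -104, -208]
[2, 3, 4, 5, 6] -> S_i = 2 + 1*i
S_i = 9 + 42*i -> [9, 51, 93, 135, 177]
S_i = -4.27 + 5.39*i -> [-4.27, 1.12, 6.51, 11.9, 17.29]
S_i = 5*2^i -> [5, 10, 20, 40, 80]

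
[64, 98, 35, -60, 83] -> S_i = Random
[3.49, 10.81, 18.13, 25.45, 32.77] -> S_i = 3.49 + 7.32*i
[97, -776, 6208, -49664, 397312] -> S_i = 97*-8^i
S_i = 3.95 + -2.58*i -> [3.95, 1.37, -1.21, -3.79, -6.37]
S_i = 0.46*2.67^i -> [0.46, 1.23, 3.28, 8.76, 23.38]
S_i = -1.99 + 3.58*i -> [-1.99, 1.59, 5.17, 8.75, 12.33]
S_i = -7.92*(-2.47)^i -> [-7.92, 19.56, -48.32, 119.35, -294.79]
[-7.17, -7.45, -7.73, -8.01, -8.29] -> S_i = -7.17 + -0.28*i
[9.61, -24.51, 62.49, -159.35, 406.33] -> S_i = 9.61*(-2.55)^i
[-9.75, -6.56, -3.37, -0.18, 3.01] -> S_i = -9.75 + 3.19*i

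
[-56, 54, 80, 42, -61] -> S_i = Random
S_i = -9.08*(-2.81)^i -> [-9.08, 25.51, -71.7, 201.47, -566.12]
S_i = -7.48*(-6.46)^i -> [-7.48, 48.32, -312.15, 2016.5, -13026.62]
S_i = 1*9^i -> [1, 9, 81, 729, 6561]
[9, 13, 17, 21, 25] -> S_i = 9 + 4*i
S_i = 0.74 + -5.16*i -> [0.74, -4.42, -9.58, -14.74, -19.9]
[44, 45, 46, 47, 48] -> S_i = 44 + 1*i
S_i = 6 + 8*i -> [6, 14, 22, 30, 38]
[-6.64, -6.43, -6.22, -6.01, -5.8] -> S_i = -6.64 + 0.21*i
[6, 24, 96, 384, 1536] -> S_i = 6*4^i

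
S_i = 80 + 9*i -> [80, 89, 98, 107, 116]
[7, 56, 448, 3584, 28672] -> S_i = 7*8^i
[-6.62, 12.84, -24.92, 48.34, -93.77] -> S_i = -6.62*(-1.94)^i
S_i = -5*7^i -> [-5, -35, -245, -1715, -12005]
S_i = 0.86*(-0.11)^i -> [0.86, -0.09, 0.01, -0.0, 0.0]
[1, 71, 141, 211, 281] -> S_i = 1 + 70*i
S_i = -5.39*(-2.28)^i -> [-5.39, 12.29, -28.02, 63.88, -145.66]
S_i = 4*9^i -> [4, 36, 324, 2916, 26244]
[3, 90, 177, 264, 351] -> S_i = 3 + 87*i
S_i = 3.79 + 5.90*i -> [3.79, 9.69, 15.59, 21.49, 27.39]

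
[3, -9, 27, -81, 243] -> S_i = 3*-3^i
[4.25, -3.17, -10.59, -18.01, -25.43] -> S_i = 4.25 + -7.42*i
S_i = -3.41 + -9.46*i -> [-3.41, -12.87, -22.33, -31.79, -41.25]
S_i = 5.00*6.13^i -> [5.0, 30.65, 187.88, 1151.73, 7060.12]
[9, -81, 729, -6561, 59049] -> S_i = 9*-9^i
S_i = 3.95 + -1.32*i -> [3.95, 2.63, 1.31, -0.01, -1.33]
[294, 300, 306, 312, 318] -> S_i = 294 + 6*i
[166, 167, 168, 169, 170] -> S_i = 166 + 1*i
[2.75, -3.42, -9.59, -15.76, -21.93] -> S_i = 2.75 + -6.17*i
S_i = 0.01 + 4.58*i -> [0.01, 4.59, 9.17, 13.75, 18.33]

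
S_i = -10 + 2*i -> [-10, -8, -6, -4, -2]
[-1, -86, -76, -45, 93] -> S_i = Random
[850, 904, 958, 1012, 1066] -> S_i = 850 + 54*i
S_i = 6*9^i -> [6, 54, 486, 4374, 39366]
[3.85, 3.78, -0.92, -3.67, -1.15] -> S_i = Random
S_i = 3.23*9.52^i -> [3.23, 30.75, 292.74, 2786.85, 26530.8]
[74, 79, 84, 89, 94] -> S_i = 74 + 5*i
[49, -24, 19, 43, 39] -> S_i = Random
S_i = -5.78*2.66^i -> [-5.78, -15.37, -40.9, -108.79, -289.37]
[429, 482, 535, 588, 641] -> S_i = 429 + 53*i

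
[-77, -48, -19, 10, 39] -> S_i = -77 + 29*i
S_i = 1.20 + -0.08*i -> [1.2, 1.12, 1.04, 0.96, 0.88]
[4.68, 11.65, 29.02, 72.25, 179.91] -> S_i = 4.68*2.49^i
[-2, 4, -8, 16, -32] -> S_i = -2*-2^i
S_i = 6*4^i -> [6, 24, 96, 384, 1536]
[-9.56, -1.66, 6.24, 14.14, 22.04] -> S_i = -9.56 + 7.90*i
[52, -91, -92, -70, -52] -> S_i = Random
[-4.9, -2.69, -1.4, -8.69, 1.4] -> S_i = Random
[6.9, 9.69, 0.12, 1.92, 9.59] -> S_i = Random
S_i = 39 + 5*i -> [39, 44, 49, 54, 59]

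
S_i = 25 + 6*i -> [25, 31, 37, 43, 49]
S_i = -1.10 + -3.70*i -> [-1.1, -4.8, -8.5, -12.2, -15.9]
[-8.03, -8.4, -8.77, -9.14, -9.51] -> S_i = -8.03 + -0.37*i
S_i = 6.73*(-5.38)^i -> [6.73, -36.21, 194.8, -1048.0, 5638.25]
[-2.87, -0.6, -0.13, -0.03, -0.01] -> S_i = -2.87*0.21^i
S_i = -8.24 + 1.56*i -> [-8.24, -6.68, -5.12, -3.56, -2.0]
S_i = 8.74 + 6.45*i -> [8.74, 15.19, 21.64, 28.09, 34.54]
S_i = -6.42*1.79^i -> [-6.42, -11.49, -20.57, -36.82, -65.91]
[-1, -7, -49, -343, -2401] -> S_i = -1*7^i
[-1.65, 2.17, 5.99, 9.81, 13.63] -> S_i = -1.65 + 3.82*i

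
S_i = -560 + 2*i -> [-560, -558, -556, -554, -552]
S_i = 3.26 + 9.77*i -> [3.26, 13.03, 22.8, 32.57, 42.34]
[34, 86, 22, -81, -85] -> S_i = Random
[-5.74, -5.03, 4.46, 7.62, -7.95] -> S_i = Random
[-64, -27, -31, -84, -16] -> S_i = Random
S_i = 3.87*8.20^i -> [3.87, 31.73, 260.22, 2133.79, 17497.11]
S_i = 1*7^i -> [1, 7, 49, 343, 2401]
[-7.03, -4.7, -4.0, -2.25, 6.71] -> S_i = Random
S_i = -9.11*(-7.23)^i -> [-9.11, 65.87, -476.21, 3442.97, -24892.67]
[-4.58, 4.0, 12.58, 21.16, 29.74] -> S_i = -4.58 + 8.58*i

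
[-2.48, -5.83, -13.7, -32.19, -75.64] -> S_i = -2.48*2.35^i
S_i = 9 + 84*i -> [9, 93, 177, 261, 345]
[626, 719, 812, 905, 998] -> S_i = 626 + 93*i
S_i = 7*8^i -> [7, 56, 448, 3584, 28672]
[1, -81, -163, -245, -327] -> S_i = 1 + -82*i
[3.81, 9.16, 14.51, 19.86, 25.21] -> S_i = 3.81 + 5.35*i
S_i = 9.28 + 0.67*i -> [9.28, 9.95, 10.62, 11.29, 11.96]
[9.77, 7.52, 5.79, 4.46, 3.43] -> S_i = 9.77*0.77^i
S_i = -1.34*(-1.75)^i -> [-1.34, 2.35, -4.1, 7.18, -12.57]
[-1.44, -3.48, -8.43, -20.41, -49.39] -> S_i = -1.44*2.42^i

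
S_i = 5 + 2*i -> [5, 7, 9, 11, 13]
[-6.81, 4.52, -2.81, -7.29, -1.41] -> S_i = Random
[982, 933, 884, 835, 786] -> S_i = 982 + -49*i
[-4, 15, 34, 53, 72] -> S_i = -4 + 19*i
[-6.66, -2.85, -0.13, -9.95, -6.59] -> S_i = Random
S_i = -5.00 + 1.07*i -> [-5.0, -3.93, -2.86, -1.79, -0.72]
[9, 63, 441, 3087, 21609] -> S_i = 9*7^i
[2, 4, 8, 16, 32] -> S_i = 2*2^i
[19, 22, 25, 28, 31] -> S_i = 19 + 3*i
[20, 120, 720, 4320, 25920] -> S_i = 20*6^i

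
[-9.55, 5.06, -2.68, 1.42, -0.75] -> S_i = -9.55*(-0.53)^i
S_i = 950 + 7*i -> [950, 957, 964, 971, 978]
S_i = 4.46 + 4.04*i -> [4.46, 8.5, 12.54, 16.58, 20.62]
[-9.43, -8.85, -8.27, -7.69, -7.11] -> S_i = -9.43 + 0.58*i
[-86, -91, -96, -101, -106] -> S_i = -86 + -5*i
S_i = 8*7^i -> [8, 56, 392, 2744, 19208]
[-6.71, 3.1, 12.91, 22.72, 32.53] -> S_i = -6.71 + 9.81*i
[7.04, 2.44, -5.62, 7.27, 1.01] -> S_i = Random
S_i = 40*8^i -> [40, 320, 2560, 20480, 163840]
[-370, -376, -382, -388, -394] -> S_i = -370 + -6*i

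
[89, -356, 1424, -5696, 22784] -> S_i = 89*-4^i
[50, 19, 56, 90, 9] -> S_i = Random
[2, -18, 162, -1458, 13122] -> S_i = 2*-9^i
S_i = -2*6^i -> [-2, -12, -72, -432, -2592]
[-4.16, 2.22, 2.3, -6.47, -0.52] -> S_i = Random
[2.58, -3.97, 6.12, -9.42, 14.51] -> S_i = 2.58*(-1.54)^i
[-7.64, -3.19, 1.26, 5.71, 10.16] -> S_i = -7.64 + 4.45*i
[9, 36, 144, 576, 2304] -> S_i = 9*4^i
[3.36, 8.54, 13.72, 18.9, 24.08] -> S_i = 3.36 + 5.18*i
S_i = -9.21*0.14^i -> [-9.21, -1.29, -0.18, -0.03, -0.0]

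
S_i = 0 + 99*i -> [0, 99, 198, 297, 396]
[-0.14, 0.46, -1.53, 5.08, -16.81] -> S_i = -0.14*(-3.31)^i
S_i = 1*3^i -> [1, 3, 9, 27, 81]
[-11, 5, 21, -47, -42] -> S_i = Random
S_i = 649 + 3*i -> [649, 652, 655, 658, 661]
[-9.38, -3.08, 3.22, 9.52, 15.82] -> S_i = -9.38 + 6.30*i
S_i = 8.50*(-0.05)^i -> [8.5, -0.43, 0.02, -0.0, 0.0]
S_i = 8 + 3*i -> [8, 11, 14, 17, 20]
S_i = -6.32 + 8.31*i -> [-6.32, 1.99, 10.3, 18.61, 26.92]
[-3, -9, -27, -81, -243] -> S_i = -3*3^i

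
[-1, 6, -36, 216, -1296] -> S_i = -1*-6^i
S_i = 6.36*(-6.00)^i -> [6.36, -38.16, 228.96, -1373.76, 8242.56]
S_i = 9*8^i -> [9, 72, 576, 4608, 36864]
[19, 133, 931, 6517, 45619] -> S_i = 19*7^i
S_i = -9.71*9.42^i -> [-9.71, -91.47, -861.63, -8116.56, -76457.98]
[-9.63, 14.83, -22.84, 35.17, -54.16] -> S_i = -9.63*(-1.54)^i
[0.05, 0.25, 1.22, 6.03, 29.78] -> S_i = 0.05*4.94^i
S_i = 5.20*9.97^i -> [5.2, 51.84, 516.88, 5153.34, 51378.8]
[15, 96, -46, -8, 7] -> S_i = Random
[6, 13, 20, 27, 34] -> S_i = 6 + 7*i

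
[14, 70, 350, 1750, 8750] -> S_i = 14*5^i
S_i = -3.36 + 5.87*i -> [-3.36, 2.51, 8.38, 14.25, 20.12]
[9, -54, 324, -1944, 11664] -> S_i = 9*-6^i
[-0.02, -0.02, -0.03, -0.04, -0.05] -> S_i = -0.02*1.25^i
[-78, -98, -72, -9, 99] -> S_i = Random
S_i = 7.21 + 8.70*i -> [7.21, 15.91, 24.61, 33.31, 42.01]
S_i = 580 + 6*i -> [580, 586, 592, 598, 604]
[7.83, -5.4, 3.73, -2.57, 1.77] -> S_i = 7.83*(-0.69)^i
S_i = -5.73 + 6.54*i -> [-5.73, 0.81, 7.35, 13.89, 20.43]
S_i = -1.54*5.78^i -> [-1.54, -8.9, -51.45, -297.37, -1718.83]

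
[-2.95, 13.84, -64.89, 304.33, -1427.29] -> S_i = -2.95*(-4.69)^i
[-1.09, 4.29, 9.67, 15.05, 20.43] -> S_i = -1.09 + 5.38*i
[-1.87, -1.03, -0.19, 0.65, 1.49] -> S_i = -1.87 + 0.84*i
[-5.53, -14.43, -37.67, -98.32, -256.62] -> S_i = -5.53*2.61^i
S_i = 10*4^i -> [10, 40, 160, 640, 2560]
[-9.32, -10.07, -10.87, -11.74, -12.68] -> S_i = -9.32*1.08^i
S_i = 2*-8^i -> [2, -16, 128, -1024, 8192]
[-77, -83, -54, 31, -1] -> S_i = Random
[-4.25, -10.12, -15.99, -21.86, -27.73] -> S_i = -4.25 + -5.87*i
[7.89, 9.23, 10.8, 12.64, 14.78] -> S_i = 7.89*1.17^i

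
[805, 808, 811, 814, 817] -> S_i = 805 + 3*i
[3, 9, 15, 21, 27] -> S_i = 3 + 6*i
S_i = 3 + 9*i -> [3, 12, 21, 30, 39]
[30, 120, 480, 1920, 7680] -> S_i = 30*4^i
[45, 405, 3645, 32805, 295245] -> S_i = 45*9^i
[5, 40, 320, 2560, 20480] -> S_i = 5*8^i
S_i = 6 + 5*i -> [6, 11, 16, 21, 26]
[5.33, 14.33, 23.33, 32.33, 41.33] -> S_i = 5.33 + 9.00*i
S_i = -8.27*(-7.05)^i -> [-8.27, 58.3, -411.04, 2897.83, -20429.7]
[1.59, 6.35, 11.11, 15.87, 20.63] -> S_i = 1.59 + 4.76*i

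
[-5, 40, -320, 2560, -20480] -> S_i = -5*-8^i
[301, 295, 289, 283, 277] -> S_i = 301 + -6*i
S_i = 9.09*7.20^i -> [9.09, 65.45, 471.23, 3392.82, 24428.34]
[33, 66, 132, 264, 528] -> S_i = 33*2^i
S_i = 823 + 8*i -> [823, 831, 839, 847, 855]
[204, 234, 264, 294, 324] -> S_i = 204 + 30*i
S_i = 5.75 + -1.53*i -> [5.75, 4.22, 2.69, 1.16, -0.37]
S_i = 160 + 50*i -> [160, 210, 260, 310, 360]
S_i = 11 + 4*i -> [11, 15, 19, 23, 27]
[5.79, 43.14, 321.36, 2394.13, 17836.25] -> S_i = 5.79*7.45^i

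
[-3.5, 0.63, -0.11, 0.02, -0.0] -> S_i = -3.50*(-0.18)^i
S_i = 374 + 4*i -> [374, 378, 382, 386, 390]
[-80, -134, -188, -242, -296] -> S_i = -80 + -54*i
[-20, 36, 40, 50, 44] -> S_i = Random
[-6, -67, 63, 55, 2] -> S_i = Random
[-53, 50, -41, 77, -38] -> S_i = Random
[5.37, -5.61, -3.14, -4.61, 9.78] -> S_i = Random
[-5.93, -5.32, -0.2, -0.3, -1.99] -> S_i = Random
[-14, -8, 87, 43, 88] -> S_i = Random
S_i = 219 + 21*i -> [219, 240, 261, 282, 303]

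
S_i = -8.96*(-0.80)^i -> [-8.96, 7.17, -5.73, 4.59, -3.67]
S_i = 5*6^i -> [5, 30, 180, 1080, 6480]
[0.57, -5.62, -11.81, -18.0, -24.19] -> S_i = 0.57 + -6.19*i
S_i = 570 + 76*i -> [570, 646, 722, 798, 874]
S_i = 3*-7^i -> [3, -21, 147, -1029, 7203]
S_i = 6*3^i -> [6, 18, 54, 162, 486]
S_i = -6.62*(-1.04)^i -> [-6.62, 6.88, -7.16, 7.45, -7.74]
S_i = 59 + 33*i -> [59, 92, 125, 158, 191]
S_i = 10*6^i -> [10, 60, 360, 2160, 12960]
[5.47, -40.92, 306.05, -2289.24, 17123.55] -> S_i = 5.47*(-7.48)^i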